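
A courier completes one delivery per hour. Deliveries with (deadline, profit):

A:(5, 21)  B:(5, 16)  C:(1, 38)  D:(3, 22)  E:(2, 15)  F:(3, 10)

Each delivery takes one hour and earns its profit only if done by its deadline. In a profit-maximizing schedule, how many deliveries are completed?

5

Sort by profit descending; place each in the latest free slot ≤ its deadline.
Profit order: C=38 D=22 A=21 B=16 E=15 F=10
Assign: C→slot 1, D→slot 3, A→slot 5, B→slot 4, E→slot 2, F skipped.
Slots: [1:C] [2:E] [3:D] [4:B] [5:A]
5 of 6 scheduled.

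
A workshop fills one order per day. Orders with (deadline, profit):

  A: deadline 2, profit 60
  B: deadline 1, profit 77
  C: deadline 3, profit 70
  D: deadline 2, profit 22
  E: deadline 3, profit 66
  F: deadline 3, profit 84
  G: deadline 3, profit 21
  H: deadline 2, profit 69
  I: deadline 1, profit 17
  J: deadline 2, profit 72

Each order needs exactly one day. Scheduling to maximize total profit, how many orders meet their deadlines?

3

Sort by profit descending; place each in the latest free slot ≤ its deadline.
By profit: F(d3,84), B(d1,77), J(d2,72), C(d3,70), H(d2,69), E(d3,66), A(d2,60), D(d2,22), G(d3,21), I(d1,17)
F→slot 3; B→slot 1; J→slot 2; C skipped; H skipped; E skipped; A skipped; D skipped; G skipped; I skipped.
3 of 10 scheduled.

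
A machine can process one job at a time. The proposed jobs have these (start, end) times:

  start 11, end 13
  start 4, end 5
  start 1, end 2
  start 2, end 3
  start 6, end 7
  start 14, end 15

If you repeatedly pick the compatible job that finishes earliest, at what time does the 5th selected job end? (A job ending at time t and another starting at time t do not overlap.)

13

Sort by end time and greedily take each interval whose start is ≥ the last chosen end.
Sorted by end: (1,2)  (2,3)  (4,5)  (6,7)  (11,13)  (14,15)
take (1,2); take (2,3); take (4,5); take (6,7); take (11,13); take (14,15).
Selected: (1,2) (2,3) (4,5) (6,7) (11,13) (14,15)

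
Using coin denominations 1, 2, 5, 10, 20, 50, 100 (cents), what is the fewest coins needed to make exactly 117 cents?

4

117 = 1×100 + 1×10 + 1×5 + 1×2
Total coins = 1 + 1 + 1 + 1 = 4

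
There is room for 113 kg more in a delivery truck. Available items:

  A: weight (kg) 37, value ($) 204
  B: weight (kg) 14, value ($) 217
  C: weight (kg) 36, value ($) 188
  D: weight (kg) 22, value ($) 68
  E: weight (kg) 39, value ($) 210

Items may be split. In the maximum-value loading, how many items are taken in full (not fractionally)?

3

Sort by value per unit weight and fill in that order.
Ratios (sorted): B 15.50, A 5.51, E 5.38, C 5.22, D 3.09
take B (14 @ 217); take A (37 @ 204); take E (39 @ 210); take 23/36 of C → 120.11. Capacity used 113/113.
3 item(s) taken whole; one partial (take 23/36 of C).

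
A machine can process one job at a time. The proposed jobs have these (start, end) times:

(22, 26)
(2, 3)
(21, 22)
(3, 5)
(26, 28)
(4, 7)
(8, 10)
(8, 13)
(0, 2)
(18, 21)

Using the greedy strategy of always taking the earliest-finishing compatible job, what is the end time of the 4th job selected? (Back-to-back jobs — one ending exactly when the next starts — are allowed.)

Sorted by end: (0,2)  (2,3)  (3,5)  (4,7)  (8,10)  (8,13)  (18,21)  (21,22)  (22,26)  (26,28)
take (0,2); take (2,3); take (3,5); take (8,10); take (18,21); take (21,22); take (22,26); take (26,28).
Selected: (0,2) (2,3) (3,5) (8,10) (18,21) (21,22) (22,26) (26,28)

10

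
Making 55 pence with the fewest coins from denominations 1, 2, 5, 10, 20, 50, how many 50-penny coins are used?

Greedy: take as many of the largest coin as possible, then repeat with the remainder.
55 = 1×50 + 1×5
Count of 50: 1

1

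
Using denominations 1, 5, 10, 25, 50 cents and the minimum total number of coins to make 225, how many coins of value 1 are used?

0

Greedy: take as many of the largest coin as possible, then repeat with the remainder.
225 − 4×50→25 − 1×25→0
Count of 1: 0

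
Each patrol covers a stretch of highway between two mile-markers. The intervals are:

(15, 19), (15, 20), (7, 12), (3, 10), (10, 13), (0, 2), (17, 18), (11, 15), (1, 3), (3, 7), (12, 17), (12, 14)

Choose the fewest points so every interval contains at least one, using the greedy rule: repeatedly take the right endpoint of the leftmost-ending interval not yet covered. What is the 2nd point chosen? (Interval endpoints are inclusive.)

Process intervals by earliest right end; each time one isn't hit yet, stab at its right endpoint.
Sorted: [0,2] [1,3] [3,7] [3,10] [7,12] [10,13] [12,14] [11,15] [12,17] [17,18] [15,19] [15,20]
{[0,2],[1,3]} hit by 2; {[3,7],[3,10],[7,12]} hit by 7; {[10,13],[12,14],[11,15],[12,17]} hit by 13; {[17,18],[15,19],[15,20]} hit by 18.
Points: 2, 7, 13, 18 (4 total).

7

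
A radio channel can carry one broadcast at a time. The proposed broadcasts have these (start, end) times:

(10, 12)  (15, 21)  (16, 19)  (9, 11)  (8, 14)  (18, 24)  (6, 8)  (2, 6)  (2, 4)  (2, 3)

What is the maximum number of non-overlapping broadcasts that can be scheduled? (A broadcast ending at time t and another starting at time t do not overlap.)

4

Sorted by end: (2,3)  (2,4)  (2,6)  (6,8)  (9,11)  (10,12)  (8,14)  (16,19)  (15,21)  (18,24)
take (2,3); take (6,8); take (9,11); skip (8,14); take (16,19); skip (18,24).
Selected 4 broadcasts.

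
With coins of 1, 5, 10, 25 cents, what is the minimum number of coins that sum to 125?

Use the largest denomination that fits, subtract, and repeat.
125 − 5×25→0
Total coins = 5 = 5

5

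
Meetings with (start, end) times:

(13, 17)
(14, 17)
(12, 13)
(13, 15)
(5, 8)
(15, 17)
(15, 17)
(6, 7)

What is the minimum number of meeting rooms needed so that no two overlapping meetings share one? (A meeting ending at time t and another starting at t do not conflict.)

Count concurrent intervals with a sweep; the peak is the room count.
starts: [5, 6, 12, 13, 13, 14, 15, 15]
ends:   [7, 8, 13, 15, 17, 17, 17, 17]
s5→1 s6→2 e7→1 e8→0 s12→1 e13→0 s13→1 s13→2 s14→3 e15→2 s15→3 s15→4  — peak 4.

4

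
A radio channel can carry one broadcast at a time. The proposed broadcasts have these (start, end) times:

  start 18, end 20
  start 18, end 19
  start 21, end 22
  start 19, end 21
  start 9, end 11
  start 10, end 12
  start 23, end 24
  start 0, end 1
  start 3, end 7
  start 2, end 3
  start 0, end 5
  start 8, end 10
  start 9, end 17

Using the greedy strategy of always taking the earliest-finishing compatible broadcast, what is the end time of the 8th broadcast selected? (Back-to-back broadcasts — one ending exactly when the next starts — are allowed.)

By end time: (0,1), (2,3), (0,5), (3,7), (8,10), (9,11), (10,12), (9,17), (18,19), (18,20), (19,21), (21,22), (23,24).
Pick (0,1); next start ≥ 1 → (2,3); next start ≥ 3 → (3,7); next start ≥ 7 → (8,10); next start ≥ 10 → (10,12); next start ≥ 12 → (18,19); next start ≥ 19 → (19,21); next start ≥ 21 → (21,22); next start ≥ 22 → (23,24).
Selected: (0,1) (2,3) (3,7) (8,10) (10,12) (18,19) (19,21) (21,22) (23,24)

22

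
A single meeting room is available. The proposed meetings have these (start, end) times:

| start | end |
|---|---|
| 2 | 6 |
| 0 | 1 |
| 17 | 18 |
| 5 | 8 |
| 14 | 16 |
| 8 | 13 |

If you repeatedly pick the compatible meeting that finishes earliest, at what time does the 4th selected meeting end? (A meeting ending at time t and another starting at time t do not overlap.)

Greedy by earliest finish: after sorting by end time, pick each interval compatible with the last pick.
By end time: (0,1), (2,6), (5,8), (8,13), (14,16), (17,18).
Pick (0,1); next start ≥ 1 → (2,6); next start ≥ 6 → (8,13); next start ≥ 13 → (14,16); next start ≥ 16 → (17,18).
Selected: (0,1) (2,6) (8,13) (14,16) (17,18)

16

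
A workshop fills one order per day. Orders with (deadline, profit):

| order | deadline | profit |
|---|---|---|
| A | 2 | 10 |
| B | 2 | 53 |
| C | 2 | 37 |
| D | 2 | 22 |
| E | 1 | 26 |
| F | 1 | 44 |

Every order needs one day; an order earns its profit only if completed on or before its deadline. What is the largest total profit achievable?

Take jobs in profit order; each goes to the latest open slot no later than its deadline.
Profit order: B=53 F=44 C=37 E=26 D=22 A=10
Assign: B→slot 2, F→slot 1, C skipped, E skipped, D skipped, A skipped.
Slots: [1:F] [2:B]
Profit = 44 + 53 = 97

97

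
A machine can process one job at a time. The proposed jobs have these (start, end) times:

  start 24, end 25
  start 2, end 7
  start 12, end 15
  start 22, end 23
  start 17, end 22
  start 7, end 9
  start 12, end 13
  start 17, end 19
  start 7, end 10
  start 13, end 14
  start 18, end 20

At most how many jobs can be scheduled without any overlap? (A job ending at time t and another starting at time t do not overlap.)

7

By end time: (2,7), (7,9), (7,10), (12,13), (13,14), (12,15), (17,19), (18,20), (17,22), (22,23), (24,25).
Pick (2,7); next start ≥ 7 → (7,9); next start ≥ 9 → (12,13); next start ≥ 13 → (13,14); next start ≥ 14 → (17,19); next start ≥ 19 → (22,23); next start ≥ 23 → (24,25).
Selected 7 jobs.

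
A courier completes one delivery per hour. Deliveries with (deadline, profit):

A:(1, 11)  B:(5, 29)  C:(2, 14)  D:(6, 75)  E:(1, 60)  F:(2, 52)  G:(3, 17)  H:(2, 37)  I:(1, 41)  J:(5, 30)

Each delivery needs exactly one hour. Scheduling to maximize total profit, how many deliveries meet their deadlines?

Profit order: D=75 E=60 F=52 I=41 H=37 J=30 B=29 G=17 C=14 A=11
Assign: D→slot 6, E→slot 1, F→slot 2, I skipped, H skipped, J→slot 5, B→slot 4, G→slot 3, C skipped, A skipped.
Slots: [1:E] [2:F] [3:G] [4:B] [5:J] [6:D]
6 of 10 scheduled.

6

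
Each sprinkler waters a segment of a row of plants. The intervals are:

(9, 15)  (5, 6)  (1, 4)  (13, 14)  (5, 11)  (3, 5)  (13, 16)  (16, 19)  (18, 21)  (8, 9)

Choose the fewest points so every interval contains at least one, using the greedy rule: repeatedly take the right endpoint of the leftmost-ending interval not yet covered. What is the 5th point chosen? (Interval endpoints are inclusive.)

Sort by right endpoint; whenever an interval is uncovered, place a point at its right end.
Sorted: [1,4] [3,5] [5,6] [8,9] [5,11] [13,14] [9,15] [13,16] [16,19] [18,21]
{[1,4],[3,5]} hit by 4; {[5,6]} hit by 6; {[8,9],[5,11]} hit by 9; {[13,14],[9,15],[13,16]} hit by 14; {[16,19],[18,21]} hit by 19.
Points: 4, 6, 9, 14, 19 (5 total).

19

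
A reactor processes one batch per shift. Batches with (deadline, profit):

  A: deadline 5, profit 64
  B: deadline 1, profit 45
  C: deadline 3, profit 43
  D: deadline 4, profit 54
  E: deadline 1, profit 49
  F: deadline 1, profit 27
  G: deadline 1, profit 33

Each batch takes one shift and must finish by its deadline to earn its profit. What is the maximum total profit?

Profit order: A=64 D=54 E=49 B=45 C=43 G=33 F=27
Assign: A→slot 5, D→slot 4, E→slot 1, B skipped, C→slot 3, G skipped, F skipped.
Slots: [1:E] [3:C] [4:D] [5:A]
Profit = 49 + 43 + 54 + 64 = 210

210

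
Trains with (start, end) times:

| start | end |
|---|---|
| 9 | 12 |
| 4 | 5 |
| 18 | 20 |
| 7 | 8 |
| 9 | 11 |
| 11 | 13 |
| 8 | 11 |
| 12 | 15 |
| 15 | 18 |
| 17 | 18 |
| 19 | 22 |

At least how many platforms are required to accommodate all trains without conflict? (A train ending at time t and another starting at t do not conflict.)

3

The answer is the maximum number of intervals overlapping at any instant.
Events (time:±→running): 4:+→1 5:-→0 7:+→1 8:-→0 8:+→1 9:+→2 9:+→3 … peak 3.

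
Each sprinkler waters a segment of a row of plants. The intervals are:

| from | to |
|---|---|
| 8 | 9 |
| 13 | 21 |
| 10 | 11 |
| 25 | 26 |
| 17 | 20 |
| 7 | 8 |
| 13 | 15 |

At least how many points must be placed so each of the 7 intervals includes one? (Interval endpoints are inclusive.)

5

Process intervals by earliest right end; each time one isn't hit yet, stab at its right endpoint.
By right end: [7,8]  [8,9]  [10,11]  [13,15]  [17,20]  [13,21]  [25,26]
[7,8] uncovered → point at 8; [10,11] uncovered → point at 11; [13,15] uncovered → point at 15; [17,20] uncovered → point at 20; [25,26] uncovered → point at 26.
Points: 8, 11, 15, 20, 26 (5 total).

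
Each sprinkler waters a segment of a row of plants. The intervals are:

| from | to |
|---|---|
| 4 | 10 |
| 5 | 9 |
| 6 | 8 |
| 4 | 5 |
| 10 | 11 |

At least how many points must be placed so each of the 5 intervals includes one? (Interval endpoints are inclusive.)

Sorted: [4,5] [6,8] [5,9] [4,10] [10,11]
{[4,5]} hit by 5; {[6,8],[5,9],[4,10]} hit by 8; {[10,11]} hit by 11.
Points: 5, 8, 11 (3 total).

3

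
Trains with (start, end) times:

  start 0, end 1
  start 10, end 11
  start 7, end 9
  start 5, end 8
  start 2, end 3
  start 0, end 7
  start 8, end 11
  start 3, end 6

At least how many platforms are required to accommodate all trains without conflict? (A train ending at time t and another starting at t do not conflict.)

3

starts: [0, 0, 2, 3, 5, 7, 8, 10]
ends:   [1, 3, 6, 7, 8, 9, 11, 11]
s0→1 s0→2 e1→1 s2→2 e3→1 s3→2 s5→3  — peak 3.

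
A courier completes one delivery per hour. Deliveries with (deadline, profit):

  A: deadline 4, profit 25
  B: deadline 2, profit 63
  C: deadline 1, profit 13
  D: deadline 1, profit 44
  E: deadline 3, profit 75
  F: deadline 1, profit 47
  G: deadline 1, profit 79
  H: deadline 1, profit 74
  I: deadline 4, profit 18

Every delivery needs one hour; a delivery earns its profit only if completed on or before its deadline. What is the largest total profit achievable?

Take jobs in profit order; each goes to the latest open slot no later than its deadline.
Profit order: G=79 E=75 H=74 B=63 F=47 D=44 A=25 I=18 C=13
Assign: G→slot 1, E→slot 3, H skipped, B→slot 2, F skipped, D skipped, A→slot 4, I skipped, C skipped.
Slots: [1:G] [2:B] [3:E] [4:A]
Profit = 79 + 63 + 75 + 25 = 242

242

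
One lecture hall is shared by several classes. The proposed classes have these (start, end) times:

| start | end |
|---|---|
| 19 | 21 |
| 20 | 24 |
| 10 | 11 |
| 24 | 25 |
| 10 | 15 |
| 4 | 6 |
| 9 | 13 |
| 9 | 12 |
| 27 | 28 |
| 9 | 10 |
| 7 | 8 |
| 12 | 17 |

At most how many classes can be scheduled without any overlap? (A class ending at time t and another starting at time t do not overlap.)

8

Sort by end time and greedily take each interval whose start is ≥ the last chosen end.
By end time: (4,6), (7,8), (9,10), (10,11), (9,12), (9,13), (10,15), (12,17), (19,21), (20,24), (24,25), (27,28).
Pick (4,6); next start ≥ 6 → (7,8); next start ≥ 8 → (9,10); next start ≥ 10 → (10,11); next start ≥ 11 → (12,17); next start ≥ 17 → (19,21); next start ≥ 21 → (24,25); next start ≥ 25 → (27,28).
Selected 8 classes.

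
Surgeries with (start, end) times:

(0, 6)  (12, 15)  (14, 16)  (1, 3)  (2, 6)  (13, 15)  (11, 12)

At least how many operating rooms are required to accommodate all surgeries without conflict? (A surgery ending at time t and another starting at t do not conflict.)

Events (time:±→running): 0:+→1 1:+→2 2:+→3 … peak 3.

3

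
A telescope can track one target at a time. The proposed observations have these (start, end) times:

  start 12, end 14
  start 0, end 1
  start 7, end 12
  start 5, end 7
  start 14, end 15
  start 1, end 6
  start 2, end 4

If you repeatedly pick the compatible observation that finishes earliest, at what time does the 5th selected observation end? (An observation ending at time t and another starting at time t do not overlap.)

Greedy by earliest finish: after sorting by end time, pick each interval compatible with the last pick.
Sorted by end: (0,1)  (2,4)  (1,6)  (5,7)  (7,12)  (12,14)  (14,15)
take (0,1); take (2,4); skip (1,6); take (5,7); take (7,12); take (12,14); take (14,15).
Selected: (0,1) (2,4) (5,7) (7,12) (12,14) (14,15)

14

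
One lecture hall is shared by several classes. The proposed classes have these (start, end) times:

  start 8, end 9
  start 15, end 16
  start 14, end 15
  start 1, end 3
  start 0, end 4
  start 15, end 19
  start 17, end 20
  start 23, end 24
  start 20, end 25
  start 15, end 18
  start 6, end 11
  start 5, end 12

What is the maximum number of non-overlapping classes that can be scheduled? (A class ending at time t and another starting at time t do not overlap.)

6

Greedy by earliest finish: after sorting by end time, pick each interval compatible with the last pick.
By end time: (1,3), (0,4), (8,9), (6,11), (5,12), (14,15), (15,16), (15,18), (15,19), (17,20), (23,24), (20,25).
Pick (1,3); next start ≥ 3 → (8,9); next start ≥ 9 → (14,15); next start ≥ 15 → (15,16); next start ≥ 16 → (17,20); next start ≥ 20 → (23,24).
Selected 6 classes.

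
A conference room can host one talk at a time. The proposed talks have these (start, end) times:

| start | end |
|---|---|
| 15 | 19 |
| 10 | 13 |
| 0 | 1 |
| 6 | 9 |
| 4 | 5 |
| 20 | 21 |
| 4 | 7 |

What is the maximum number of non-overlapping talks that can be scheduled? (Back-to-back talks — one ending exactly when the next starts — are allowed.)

Greedy by earliest finish: after sorting by end time, pick each interval compatible with the last pick.
Sorted by end: (0,1)  (4,5)  (4,7)  (6,9)  (10,13)  (15,19)  (20,21)
take (0,1); take (4,5); skip (4,7); take (6,9); take (10,13); take (15,19); take (20,21).
Selected 6 talks.

6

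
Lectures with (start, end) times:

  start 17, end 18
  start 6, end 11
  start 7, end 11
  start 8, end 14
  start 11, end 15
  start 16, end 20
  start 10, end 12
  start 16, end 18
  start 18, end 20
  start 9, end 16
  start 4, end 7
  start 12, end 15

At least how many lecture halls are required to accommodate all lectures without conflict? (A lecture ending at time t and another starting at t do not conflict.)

Events (time:±→running): 4:+→1 6:+→2 7:-→1 7:+→2 8:+→3 9:+→4 10:+→5 … peak 5.

5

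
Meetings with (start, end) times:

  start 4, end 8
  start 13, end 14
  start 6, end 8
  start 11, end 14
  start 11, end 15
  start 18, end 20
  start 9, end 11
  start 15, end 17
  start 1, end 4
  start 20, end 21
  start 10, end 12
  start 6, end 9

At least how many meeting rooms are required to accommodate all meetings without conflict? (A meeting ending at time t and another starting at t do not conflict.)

Count concurrent intervals with a sweep; the peak is the room count.
Events (time:±→running): 1:+→1 4:-→0 4:+→1 6:+→2 6:+→3 … peak 3.

3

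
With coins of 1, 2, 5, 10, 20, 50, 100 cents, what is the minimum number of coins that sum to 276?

Use the largest denomination that fits, subtract, and repeat.
276 − 2×100→76 − 1×50→26 − 1×20→6 − 1×5→1 − 1×1→0
Total coins = 2 + 1 + 1 + 1 + 1 = 6

6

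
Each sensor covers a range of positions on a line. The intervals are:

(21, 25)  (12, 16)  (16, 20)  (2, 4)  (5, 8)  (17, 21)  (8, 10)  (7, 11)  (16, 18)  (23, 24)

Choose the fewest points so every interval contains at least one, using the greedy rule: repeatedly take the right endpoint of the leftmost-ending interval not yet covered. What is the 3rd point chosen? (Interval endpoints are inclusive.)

16

Process intervals by earliest right end; each time one isn't hit yet, stab at its right endpoint.
Sorted: [2,4] [5,8] [8,10] [7,11] [12,16] [16,18] [16,20] [17,21] [23,24] [21,25]
{[2,4]} hit by 4; {[5,8],[8,10],[7,11]} hit by 8; {[12,16],[16,18],[16,20]} hit by 16; {[17,21]} hit by 21; {[23,24],[21,25]} hit by 24.
Points: 4, 8, 16, 21, 24 (5 total).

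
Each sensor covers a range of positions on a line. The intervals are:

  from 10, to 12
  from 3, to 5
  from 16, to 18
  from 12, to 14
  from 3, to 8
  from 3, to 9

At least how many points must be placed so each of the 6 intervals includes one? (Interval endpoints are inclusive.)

Sort by right endpoint; whenever an interval is uncovered, place a point at its right end.
Sorted: [3,5] [3,8] [3,9] [10,12] [12,14] [16,18]
{[3,5],[3,8],[3,9]} hit by 5; {[10,12],[12,14]} hit by 12; {[16,18]} hit by 18.
Points: 5, 12, 18 (3 total).

3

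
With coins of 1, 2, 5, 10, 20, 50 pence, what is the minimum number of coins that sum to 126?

126 − 2×50→26 − 1×20→6 − 1×5→1 − 1×1→0
Total coins = 2 + 1 + 1 + 1 = 5

5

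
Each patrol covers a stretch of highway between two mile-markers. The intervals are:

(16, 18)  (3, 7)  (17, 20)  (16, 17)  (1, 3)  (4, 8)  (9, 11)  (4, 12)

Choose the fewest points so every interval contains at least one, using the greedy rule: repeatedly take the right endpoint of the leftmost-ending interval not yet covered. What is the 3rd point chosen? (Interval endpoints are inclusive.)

11

By right end: [1,3]  [3,7]  [4,8]  [9,11]  [4,12]  [16,17]  [16,18]  [17,20]
[1,3] uncovered → point at 3; [4,8] uncovered → point at 8; [9,11] uncovered → point at 11; [16,17] uncovered → point at 17.
Points: 3, 8, 11, 17 (4 total).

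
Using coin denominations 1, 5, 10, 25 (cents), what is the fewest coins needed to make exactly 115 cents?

6

115 − 4×25→15 − 1×10→5 − 1×5→0
Total coins = 4 + 1 + 1 = 6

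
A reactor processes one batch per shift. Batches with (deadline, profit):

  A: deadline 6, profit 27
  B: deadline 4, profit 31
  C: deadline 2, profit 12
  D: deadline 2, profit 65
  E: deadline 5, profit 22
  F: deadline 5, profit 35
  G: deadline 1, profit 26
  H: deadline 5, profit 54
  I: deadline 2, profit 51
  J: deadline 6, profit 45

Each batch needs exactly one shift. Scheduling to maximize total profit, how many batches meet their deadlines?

By profit: D(d2,65), H(d5,54), I(d2,51), J(d6,45), F(d5,35), B(d4,31), A(d6,27), G(d1,26), E(d5,22), C(d2,12)
D→slot 2; H→slot 5; I→slot 1; J→slot 6; F→slot 4; B→slot 3; A skipped; G skipped; E skipped; C skipped.
6 of 10 scheduled.

6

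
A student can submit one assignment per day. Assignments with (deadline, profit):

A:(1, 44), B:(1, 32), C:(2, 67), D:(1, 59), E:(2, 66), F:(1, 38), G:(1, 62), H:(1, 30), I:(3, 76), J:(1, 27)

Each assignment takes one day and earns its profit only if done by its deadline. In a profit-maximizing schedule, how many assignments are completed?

By profit: I(d3,76), C(d2,67), E(d2,66), G(d1,62), D(d1,59), A(d1,44), F(d1,38), B(d1,32), H(d1,30), J(d1,27)
I→slot 3; C→slot 2; E→slot 1; G skipped; D skipped; A skipped; F skipped; B skipped; H skipped; J skipped.
3 of 10 scheduled.

3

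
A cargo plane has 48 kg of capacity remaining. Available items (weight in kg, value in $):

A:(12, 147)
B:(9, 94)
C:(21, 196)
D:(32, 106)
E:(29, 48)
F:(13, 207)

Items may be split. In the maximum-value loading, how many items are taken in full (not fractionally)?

3

Ratios (sorted): F 15.92, A 12.25, B 10.44, C 9.33, D 3.31, E 1.66
take F (13 @ 207); take A (12 @ 147); take B (9 @ 94); take 14/21 of C → 130.67. Capacity used 48/48.
3 item(s) taken whole; one partial (take 14/21 of C).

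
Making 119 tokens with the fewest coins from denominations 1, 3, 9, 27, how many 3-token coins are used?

Greedy: take as many of the largest coin as possible, then repeat with the remainder.
119 = 4×27 + 1×9 + 2×1
Count of 3: 0

0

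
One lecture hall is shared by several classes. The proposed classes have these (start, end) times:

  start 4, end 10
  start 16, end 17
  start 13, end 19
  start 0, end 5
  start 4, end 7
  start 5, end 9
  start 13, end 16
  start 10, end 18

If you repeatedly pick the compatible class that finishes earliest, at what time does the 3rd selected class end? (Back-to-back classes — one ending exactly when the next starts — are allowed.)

16

By end time: (0,5), (4,7), (5,9), (4,10), (13,16), (16,17), (10,18), (13,19).
Pick (0,5); next start ≥ 5 → (5,9); next start ≥ 9 → (13,16); next start ≥ 16 → (16,17).
Selected: (0,5) (5,9) (13,16) (16,17)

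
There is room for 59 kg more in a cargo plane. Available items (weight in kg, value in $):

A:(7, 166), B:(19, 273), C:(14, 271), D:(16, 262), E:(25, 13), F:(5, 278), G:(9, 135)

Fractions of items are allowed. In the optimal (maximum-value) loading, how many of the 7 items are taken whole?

5

Ratios (sorted): F 55.60, A 23.71, C 19.36, D 16.38, G 15.00, B 14.37, E 0.52
take F (5 @ 278); take A (7 @ 166); take C (14 @ 271); take D (16 @ 262); take G (9 @ 135); take 8/19 of B → 114.95. Capacity used 59/59.
5 item(s) taken whole; one partial (take 8/19 of B).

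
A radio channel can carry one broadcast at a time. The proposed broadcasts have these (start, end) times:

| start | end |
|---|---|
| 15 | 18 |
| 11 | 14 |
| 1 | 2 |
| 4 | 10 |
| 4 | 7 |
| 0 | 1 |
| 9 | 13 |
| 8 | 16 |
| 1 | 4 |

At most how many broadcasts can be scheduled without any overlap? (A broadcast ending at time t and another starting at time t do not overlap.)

Order by finish time; keep every interval that doesn't clash with the previous kept one.
By end time: (0,1), (1,2), (1,4), (4,7), (4,10), (9,13), (11,14), (8,16), (15,18).
Pick (0,1); next start ≥ 1 → (1,2); next start ≥ 2 → (4,7); next start ≥ 7 → (9,13); next start ≥ 13 → (15,18).
Selected 5 broadcasts.

5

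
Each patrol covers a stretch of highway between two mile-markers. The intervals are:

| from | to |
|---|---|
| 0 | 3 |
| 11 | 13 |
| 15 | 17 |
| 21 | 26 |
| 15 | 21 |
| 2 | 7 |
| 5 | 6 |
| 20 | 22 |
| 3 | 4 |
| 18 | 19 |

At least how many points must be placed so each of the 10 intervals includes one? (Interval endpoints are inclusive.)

6

Process intervals by earliest right end; each time one isn't hit yet, stab at its right endpoint.
By right end: [0,3]  [3,4]  [5,6]  [2,7]  [11,13]  [15,17]  [18,19]  [15,21]  [20,22]  [21,26]
[0,3] uncovered → point at 3; [5,6] uncovered → point at 6; [11,13] uncovered → point at 13; [15,17] uncovered → point at 17; [18,19] uncovered → point at 19; [20,22] uncovered → point at 22.
Points: 3, 6, 13, 17, 19, 22 (6 total).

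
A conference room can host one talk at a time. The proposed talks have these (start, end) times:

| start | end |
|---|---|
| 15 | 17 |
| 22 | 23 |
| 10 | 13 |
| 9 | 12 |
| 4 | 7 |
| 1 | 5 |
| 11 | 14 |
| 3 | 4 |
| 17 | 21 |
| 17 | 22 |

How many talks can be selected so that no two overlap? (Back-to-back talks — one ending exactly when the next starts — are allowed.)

By end time: (3,4), (1,5), (4,7), (9,12), (10,13), (11,14), (15,17), (17,21), (17,22), (22,23).
Pick (3,4); next start ≥ 4 → (4,7); next start ≥ 7 → (9,12); next start ≥ 12 → (15,17); next start ≥ 17 → (17,21); next start ≥ 21 → (22,23).
Selected 6 talks.

6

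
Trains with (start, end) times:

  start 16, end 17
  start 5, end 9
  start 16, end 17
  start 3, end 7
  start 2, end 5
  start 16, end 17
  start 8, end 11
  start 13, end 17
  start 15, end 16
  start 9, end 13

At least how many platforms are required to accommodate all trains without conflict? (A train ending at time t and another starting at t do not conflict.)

4

Events (time:±→running): 2:+→1 3:+→2 5:-→1 5:+→2 7:-→1 8:+→2 9:-→1 9:+→2 11:-→1 13:-→0 13:+→1 15:+→2 16:-→1 16:+→2 16:+→3 16:+→4 … peak 4.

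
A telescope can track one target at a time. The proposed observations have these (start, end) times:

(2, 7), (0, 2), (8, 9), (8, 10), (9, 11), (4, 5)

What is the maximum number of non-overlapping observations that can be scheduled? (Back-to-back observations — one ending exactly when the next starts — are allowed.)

Order by finish time; keep every interval that doesn't clash with the previous kept one.
Sorted by end: (0,2)  (4,5)  (2,7)  (8,9)  (8,10)  (9,11)
take (0,2); take (4,5); skip (2,7); take (8,9); take (9,11).
Selected 4 observations.

4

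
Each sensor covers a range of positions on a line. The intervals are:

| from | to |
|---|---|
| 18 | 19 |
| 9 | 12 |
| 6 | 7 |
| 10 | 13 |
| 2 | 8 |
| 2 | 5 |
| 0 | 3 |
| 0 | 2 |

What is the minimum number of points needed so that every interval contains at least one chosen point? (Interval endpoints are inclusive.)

4

Sort by right endpoint; whenever an interval is uncovered, place a point at its right end.
Sorted: [0,2] [0,3] [2,5] [6,7] [2,8] [9,12] [10,13] [18,19]
{[0,2],[0,3],[2,5]} hit by 2; {[6,7],[2,8]} hit by 7; {[9,12],[10,13]} hit by 12; {[18,19]} hit by 19.
Points: 2, 7, 12, 19 (4 total).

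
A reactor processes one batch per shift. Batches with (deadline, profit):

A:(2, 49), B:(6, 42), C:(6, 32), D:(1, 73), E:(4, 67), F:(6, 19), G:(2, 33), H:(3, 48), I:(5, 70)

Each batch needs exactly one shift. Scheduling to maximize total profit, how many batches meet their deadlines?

Sort by profit descending; place each in the latest free slot ≤ its deadline.
Profit order: D=73 I=70 E=67 A=49 H=48 B=42 G=33 C=32 F=19
Assign: D→slot 1, I→slot 5, E→slot 4, A→slot 2, H→slot 3, B→slot 6, G skipped, C skipped, F skipped.
Slots: [1:D] [2:A] [3:H] [4:E] [5:I] [6:B]
6 of 9 scheduled.

6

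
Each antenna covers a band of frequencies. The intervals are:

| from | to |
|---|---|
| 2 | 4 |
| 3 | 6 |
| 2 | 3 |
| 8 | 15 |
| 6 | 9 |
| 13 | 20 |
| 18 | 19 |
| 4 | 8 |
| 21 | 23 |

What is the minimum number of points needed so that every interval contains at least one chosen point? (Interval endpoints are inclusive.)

Sort by right endpoint; whenever an interval is uncovered, place a point at its right end.
By right end: [2,3]  [2,4]  [3,6]  [4,8]  [6,9]  [8,15]  [18,19]  [13,20]  [21,23]
[2,3] uncovered → point at 3; [4,8] uncovered → point at 8; [18,19] uncovered → point at 19; [21,23] uncovered → point at 23.
Points: 3, 8, 19, 23 (4 total).

4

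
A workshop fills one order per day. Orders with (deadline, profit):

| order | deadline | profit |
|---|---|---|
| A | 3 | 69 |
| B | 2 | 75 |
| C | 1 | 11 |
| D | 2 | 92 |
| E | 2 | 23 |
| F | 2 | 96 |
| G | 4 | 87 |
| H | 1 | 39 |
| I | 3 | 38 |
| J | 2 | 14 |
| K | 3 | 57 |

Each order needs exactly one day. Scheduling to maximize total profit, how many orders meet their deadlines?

4

Profit order: F=96 D=92 G=87 B=75 A=69 K=57 H=39 I=38 E=23 J=14 C=11
Assign: F→slot 2, D→slot 1, G→slot 4, B skipped, A→slot 3, K skipped, H skipped, I skipped, E skipped, J skipped, C skipped.
Slots: [1:D] [2:F] [3:A] [4:G]
4 of 11 scheduled.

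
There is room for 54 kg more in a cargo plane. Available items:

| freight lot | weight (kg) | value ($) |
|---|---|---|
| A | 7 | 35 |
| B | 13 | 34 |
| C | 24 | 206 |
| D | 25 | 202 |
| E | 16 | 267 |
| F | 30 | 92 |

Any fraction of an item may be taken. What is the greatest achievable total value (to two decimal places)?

586.12

Ratios (sorted): E 16.69, C 8.58, D 8.08, A 5.00, F 3.07, B 2.62
take E (16 @ 267); take C (24 @ 206); take 14/25 of D → 113.12. Capacity used 54/54.
Total value = 586.12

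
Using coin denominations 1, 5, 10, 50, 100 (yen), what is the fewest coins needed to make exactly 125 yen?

Use the largest denomination that fits, subtract, and repeat.
125 = 1×100 + 2×10 + 1×5
Total coins = 1 + 2 + 1 = 4

4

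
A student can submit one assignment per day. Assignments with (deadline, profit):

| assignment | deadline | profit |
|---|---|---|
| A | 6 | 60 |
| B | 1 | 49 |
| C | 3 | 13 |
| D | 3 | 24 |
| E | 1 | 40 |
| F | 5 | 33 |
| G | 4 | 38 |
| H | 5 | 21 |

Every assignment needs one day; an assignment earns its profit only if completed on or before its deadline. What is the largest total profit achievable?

Sort by profit descending; place each in the latest free slot ≤ its deadline.
Profit order: A=60 B=49 E=40 G=38 F=33 D=24 H=21 C=13
Assign: A→slot 6, B→slot 1, E skipped, G→slot 4, F→slot 5, D→slot 3, H→slot 2, C skipped.
Slots: [1:B] [2:H] [3:D] [4:G] [5:F] [6:A]
Profit = 49 + 21 + 24 + 38 + 33 + 60 = 225

225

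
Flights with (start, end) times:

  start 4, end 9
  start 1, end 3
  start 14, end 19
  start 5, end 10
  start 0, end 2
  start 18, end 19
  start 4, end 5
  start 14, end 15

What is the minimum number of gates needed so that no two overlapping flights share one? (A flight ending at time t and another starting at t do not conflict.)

Count concurrent intervals with a sweep; the peak is the room count.
Events (time:±→running): 0:+→1 1:+→2 … peak 2.

2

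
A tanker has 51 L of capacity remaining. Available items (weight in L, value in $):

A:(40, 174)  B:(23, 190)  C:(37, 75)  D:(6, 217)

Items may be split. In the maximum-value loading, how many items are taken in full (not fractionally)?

2

Order: D (217/6=36.17) > B (190/23=8.26) > A (174/40=4.35) > C (75/37=2.03)
Fill: take D (6 @ 217) → take B (23 @ 190) → take 22/40 of A → 95.70; 51/51 used.
2 item(s) taken whole; one partial (take 22/40 of A).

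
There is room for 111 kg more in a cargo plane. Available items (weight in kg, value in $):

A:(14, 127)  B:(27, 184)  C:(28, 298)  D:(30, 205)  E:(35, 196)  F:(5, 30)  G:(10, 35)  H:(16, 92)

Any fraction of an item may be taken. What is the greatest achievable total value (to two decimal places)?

Sort by value per unit weight and fill in that order.
Order: C (298/28=10.64) > A (127/14=9.07) > D (205/30=6.83) > B (184/27=6.81) > F (30/5=6.00) > H (92/16=5.75) > E (196/35=5.60) > G (35/10=3.50)
Fill: take C (28 @ 298) → take A (14 @ 127) → take D (30 @ 205) → take B (27 @ 184) → take F (5 @ 30) → take 7/16 of H → 40.25; 111/111 used.
Total value = 884.25

884.25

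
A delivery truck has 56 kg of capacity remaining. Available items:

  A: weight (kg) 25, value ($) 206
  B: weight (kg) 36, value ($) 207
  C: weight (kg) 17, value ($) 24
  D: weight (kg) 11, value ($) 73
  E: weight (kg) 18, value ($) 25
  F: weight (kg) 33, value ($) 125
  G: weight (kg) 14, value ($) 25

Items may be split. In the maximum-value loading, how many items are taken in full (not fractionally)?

Order: A (206/25=8.24) > D (73/11=6.64) > B (207/36=5.75) > F (125/33=3.79) > G (25/14=1.79) > C (24/17=1.41) > E (25/18=1.39)
Fill: take A (25 @ 206) → take D (11 @ 73) → take 20/36 of B → 115.00; 56/56 used.
2 item(s) taken whole; one partial (take 20/36 of B).

2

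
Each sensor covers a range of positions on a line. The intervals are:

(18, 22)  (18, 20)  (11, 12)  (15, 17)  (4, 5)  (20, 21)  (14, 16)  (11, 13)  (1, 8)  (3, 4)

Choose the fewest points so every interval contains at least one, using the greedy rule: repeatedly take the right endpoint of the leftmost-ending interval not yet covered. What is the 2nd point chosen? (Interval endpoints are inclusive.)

12

Sorted: [3,4] [4,5] [1,8] [11,12] [11,13] [14,16] [15,17] [18,20] [20,21] [18,22]
{[3,4],[4,5],[1,8]} hit by 4; {[11,12],[11,13]} hit by 12; {[14,16],[15,17]} hit by 16; {[18,20],[20,21],[18,22]} hit by 20.
Points: 4, 12, 16, 20 (4 total).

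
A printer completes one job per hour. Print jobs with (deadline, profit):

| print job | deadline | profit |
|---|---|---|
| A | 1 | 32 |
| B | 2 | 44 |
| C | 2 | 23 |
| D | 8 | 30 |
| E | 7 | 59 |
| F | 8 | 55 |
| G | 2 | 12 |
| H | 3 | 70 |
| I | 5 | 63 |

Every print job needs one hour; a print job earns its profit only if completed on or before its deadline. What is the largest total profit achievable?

Sort by profit descending; place each in the latest free slot ≤ its deadline.
Profit order: H=70 I=63 E=59 F=55 B=44 A=32 D=30 C=23 G=12
Assign: H→slot 3, I→slot 5, E→slot 7, F→slot 8, B→slot 2, A→slot 1, D→slot 6, C skipped, G skipped.
Slots: [1:A] [2:B] [3:H] [5:I] [6:D] [7:E] [8:F]
Profit = 32 + 44 + 70 + 63 + 30 + 59 + 55 = 353

353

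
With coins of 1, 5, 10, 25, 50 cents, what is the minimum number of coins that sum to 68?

Use the largest denomination that fits, subtract, and repeat.
68 = 1×50 + 1×10 + 1×5 + 3×1
Total coins = 1 + 1 + 1 + 3 = 6

6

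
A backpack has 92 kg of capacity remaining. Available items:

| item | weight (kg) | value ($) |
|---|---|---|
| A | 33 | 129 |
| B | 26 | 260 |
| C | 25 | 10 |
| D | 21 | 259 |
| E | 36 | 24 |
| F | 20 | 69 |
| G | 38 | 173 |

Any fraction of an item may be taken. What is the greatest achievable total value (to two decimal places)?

Order: D (259/21=12.33) > B (260/26=10.00) > G (173/38=4.55) > A (129/33=3.91) > F (69/20=3.45) > E (24/36=0.67) > C (10/25=0.40)
Fill: take D (21 @ 259) → take B (26 @ 260) → take G (38 @ 173) → take 7/33 of A → 27.36; 92/92 used.
Total value = 719.36

719.36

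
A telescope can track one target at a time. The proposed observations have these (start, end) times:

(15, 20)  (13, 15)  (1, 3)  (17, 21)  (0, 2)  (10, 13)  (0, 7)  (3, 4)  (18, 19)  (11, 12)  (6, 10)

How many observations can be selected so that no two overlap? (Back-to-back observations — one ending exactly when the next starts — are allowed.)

Sorted by end: (0,2)  (1,3)  (3,4)  (0,7)  (6,10)  (11,12)  (10,13)  (13,15)  (18,19)  (15,20)  (17,21)
take (0,2); take (3,4); skip (0,7); take (6,10); take (11,12); skip (10,13); take (13,15); take (18,19).
Selected 6 observations.

6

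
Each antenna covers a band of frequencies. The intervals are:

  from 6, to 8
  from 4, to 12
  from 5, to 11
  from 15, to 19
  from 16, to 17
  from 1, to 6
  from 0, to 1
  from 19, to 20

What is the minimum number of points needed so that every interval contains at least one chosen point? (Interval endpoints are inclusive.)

4

Process intervals by earliest right end; each time one isn't hit yet, stab at its right endpoint.
Sorted: [0,1] [1,6] [6,8] [5,11] [4,12] [16,17] [15,19] [19,20]
{[0,1],[1,6]} hit by 1; {[6,8],[5,11],[4,12]} hit by 8; {[16,17],[15,19]} hit by 17; {[19,20]} hit by 20.
Points: 1, 8, 17, 20 (4 total).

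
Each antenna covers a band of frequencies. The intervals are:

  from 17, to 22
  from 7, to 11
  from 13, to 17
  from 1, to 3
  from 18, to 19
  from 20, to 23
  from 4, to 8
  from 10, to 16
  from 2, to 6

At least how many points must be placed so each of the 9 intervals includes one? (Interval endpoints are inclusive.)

5

Sort by right endpoint; whenever an interval is uncovered, place a point at its right end.
By right end: [1,3]  [2,6]  [4,8]  [7,11]  [10,16]  [13,17]  [18,19]  [17,22]  [20,23]
[1,3] uncovered → point at 3; [4,8] uncovered → point at 8; [10,16] uncovered → point at 16; [18,19] uncovered → point at 19; [20,23] uncovered → point at 23.
Points: 3, 8, 16, 19, 23 (5 total).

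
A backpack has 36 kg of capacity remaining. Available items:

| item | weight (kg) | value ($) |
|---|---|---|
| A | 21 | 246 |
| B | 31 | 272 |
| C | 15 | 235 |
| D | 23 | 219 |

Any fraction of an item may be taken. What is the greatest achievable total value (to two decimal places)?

481.00

Sort by value per unit weight and fill in that order.
Ratios (sorted): C 15.67, A 11.71, D 9.52, B 8.77
take C (15 @ 235); take A (21 @ 246). Capacity used 36/36.
Total value = 481.00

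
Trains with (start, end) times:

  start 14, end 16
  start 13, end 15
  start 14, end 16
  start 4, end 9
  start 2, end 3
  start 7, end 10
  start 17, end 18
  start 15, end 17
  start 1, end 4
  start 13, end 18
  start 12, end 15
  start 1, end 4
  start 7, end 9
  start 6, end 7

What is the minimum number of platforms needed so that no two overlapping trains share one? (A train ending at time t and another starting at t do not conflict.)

Events (time:±→running): 1:+→1 1:+→2 2:+→3 3:-→2 4:-→1 4:-→0 4:+→1 6:+→2 7:-→1 7:+→2 7:+→3 9:-→2 9:-→1 10:-→0 12:+→1 13:+→2 13:+→3 14:+→4 14:+→5 … peak 5.

5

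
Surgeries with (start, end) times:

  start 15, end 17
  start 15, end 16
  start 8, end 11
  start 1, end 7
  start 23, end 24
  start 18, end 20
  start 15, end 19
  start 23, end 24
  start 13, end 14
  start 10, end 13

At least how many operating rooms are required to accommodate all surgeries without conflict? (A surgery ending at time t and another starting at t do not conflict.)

Events (time:±→running): 1:+→1 7:-→0 8:+→1 10:+→2 11:-→1 13:-→0 13:+→1 14:-→0 15:+→1 15:+→2 15:+→3 … peak 3.

3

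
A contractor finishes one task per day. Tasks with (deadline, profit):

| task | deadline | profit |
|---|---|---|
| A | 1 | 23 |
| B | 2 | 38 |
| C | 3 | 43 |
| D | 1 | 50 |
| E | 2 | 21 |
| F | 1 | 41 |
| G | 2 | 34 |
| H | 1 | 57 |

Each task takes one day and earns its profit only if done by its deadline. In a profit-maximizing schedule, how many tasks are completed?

Sort by profit descending; place each in the latest free slot ≤ its deadline.
Profit order: H=57 D=50 C=43 F=41 B=38 G=34 A=23 E=21
Assign: H→slot 1, D skipped, C→slot 3, F skipped, B→slot 2, G skipped, A skipped, E skipped.
Slots: [1:H] [2:B] [3:C]
3 of 8 scheduled.

3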